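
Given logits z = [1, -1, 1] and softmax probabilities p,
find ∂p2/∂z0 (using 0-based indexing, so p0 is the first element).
∂p2/∂z0 = -0.2193

p = softmax(z) = [0.4683, 0.06338, 0.4683]
p2 = 0.4683, p0 = 0.4683

∂p2/∂z0 = -p2 × p0 = -0.4683 × 0.4683 = -0.2193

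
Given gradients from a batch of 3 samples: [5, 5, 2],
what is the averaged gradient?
Average gradient = 4

Average = (1/3)(5 + 5 + 2) = 12/3 = 4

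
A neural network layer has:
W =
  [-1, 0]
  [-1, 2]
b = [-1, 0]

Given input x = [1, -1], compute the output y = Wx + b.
y = [-2, -3]

Wx = [-1×1 + 0×-1, -1×1 + 2×-1]
   = [-1, -3]
y = Wx + b = [-1 + -1, -3 + 0] = [-2, -3]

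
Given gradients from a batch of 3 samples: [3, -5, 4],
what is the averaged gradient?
Average gradient = 0.6667

Average = (1/3)(3 + -5 + 4) = 2/3 = 0.6667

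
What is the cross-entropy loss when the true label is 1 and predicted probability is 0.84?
L = 0.1744

L = -1·log(0.84) - 0·log(0.16) = -log(0.84) = 0.1744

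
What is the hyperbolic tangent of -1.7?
-0.9354

tanh(-1.7) = (e^(-1.7) - e^(1.7))/(e^(-1.7) + e^(1.7)) = -0.9354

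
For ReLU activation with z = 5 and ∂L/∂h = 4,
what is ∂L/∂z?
∂L/∂z = 4

h = ReLU(5) = 5
Since z > 0: ∂h/∂z = 1
∂L/∂z = ∂L/∂h · ∂h/∂z = 4 × 1 = 4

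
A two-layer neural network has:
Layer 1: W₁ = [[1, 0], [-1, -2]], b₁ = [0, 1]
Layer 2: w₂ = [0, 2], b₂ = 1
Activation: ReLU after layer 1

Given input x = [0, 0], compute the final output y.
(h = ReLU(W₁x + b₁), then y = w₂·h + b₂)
y = 3

Layer 1 pre-activation: z₁ = [0, 1]
After ReLU: h = [0, 1]
Layer 2 output: y = 0×0 + 2×1 + 1 = 3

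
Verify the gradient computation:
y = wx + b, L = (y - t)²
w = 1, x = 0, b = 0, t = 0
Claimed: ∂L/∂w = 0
Correct

y = (1)(0) + 0 = 0
∂L/∂y = 2(y - t) = 2(0 - 0) = 0
∂y/∂w = x = 0
∂L/∂w = 0 × 0 = 0

Claimed value: 0
Correct: The correct gradient is 0.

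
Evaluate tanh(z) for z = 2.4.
0.9837

tanh(2.4) = (e^(2.4) - e^(-2.4))/(e^(2.4) + e^(-2.4)) = 0.9837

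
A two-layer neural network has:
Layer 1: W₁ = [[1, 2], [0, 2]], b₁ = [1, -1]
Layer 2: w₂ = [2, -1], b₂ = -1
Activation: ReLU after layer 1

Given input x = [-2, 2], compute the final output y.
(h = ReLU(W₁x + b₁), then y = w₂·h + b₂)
y = 2

Layer 1 pre-activation: z₁ = [3, 3]
After ReLU: h = [3, 3]
Layer 2 output: y = 2×3 + -1×3 + -1 = 2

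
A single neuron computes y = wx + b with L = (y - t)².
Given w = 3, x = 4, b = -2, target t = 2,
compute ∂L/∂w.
∂L/∂w = 64

y = wx + b = (3)(4) + -2 = 10
∂L/∂y = 2(y - t) = 2(10 - 2) = 16
∂y/∂w = x = 4
∂L/∂w = ∂L/∂y · ∂y/∂w = 16 × 4 = 64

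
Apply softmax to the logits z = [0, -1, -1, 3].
p = [0.0458, 0.0169, 0.0169, 0.9205]

exp(z) = [1, 0.3679, 0.3679, 20.09]
Sum = 21.82
p = [0.0458, 0.0169, 0.0169, 0.9205]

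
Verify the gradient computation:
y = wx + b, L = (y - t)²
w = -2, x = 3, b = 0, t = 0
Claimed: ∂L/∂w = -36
Correct

y = (-2)(3) + 0 = -6
∂L/∂y = 2(y - t) = 2(-6 - 0) = -12
∂y/∂w = x = 3
∂L/∂w = -12 × 3 = -36

Claimed value: -36
Correct: The correct gradient is -36.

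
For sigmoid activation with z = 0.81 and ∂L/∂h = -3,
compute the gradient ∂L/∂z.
∂L/∂z = -0.6393

σ(0.81) = 0.6921
σ'(0.81) = σ(0.81)(1 - σ(0.81)) = 0.6921 × 0.3079 = 0.2131
∂L/∂z = ∂L/∂h · σ'(z) = -3 × 0.2131 = -0.6393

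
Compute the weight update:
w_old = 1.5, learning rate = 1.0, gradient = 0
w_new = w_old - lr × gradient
w_new = 1.5

w_new = w - η·∂L/∂w = 1.5 - 1.0×(0) = 1.5 - (0) = 1.5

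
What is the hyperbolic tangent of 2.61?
0.9892

tanh(2.61) = (e^(2.61) - e^(-2.61))/(e^(2.61) + e^(-2.61)) = 0.9892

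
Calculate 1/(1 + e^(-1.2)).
0.7685

sigmoid(1.2) = 1/(1 + e^(-1.2)) = 1/(1 + 0.3012) = 0.7685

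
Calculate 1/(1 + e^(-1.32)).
0.7892

sigmoid(1.32) = 1/(1 + e^(-1.32)) = 1/(1 + 0.2671) = 0.7892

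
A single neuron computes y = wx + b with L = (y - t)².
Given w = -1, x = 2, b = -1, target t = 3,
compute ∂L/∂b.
∂L/∂b = -12

y = wx + b = (-1)(2) + -1 = -3
∂L/∂y = 2(y - t) = 2(-3 - 3) = -12
∂y/∂b = 1
∂L/∂b = ∂L/∂y · ∂y/∂b = -12 × 1 = -12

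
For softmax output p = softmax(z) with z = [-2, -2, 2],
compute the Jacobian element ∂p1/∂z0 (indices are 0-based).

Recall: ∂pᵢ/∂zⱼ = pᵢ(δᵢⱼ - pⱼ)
∂p1/∂z0 = -0.0003122

p = softmax(z) = [0.01767, 0.01767, 0.9647]
p1 = 0.01767, p0 = 0.01767

∂p1/∂z0 = -p1 × p0 = -0.01767 × 0.01767 = -0.0003122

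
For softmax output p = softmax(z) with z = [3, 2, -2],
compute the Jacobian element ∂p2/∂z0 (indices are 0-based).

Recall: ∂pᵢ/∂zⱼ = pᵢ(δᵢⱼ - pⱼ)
∂p2/∂z0 = -0.003566

p = softmax(z) = [0.7275, 0.2676, 0.004902]
p2 = 0.004902, p0 = 0.7275

∂p2/∂z0 = -p2 × p0 = -0.004902 × 0.7275 = -0.003566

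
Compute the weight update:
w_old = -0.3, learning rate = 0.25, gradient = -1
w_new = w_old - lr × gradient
w_new = -0.05

w_new = w - η·∂L/∂w = -0.3 - 0.25×(-1) = -0.3 - (-0.25) = -0.05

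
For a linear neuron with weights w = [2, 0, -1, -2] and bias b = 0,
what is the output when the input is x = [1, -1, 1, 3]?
y = -5

y = (2)(1) + (0)(-1) + (-1)(1) + (-2)(3) + 0 = -5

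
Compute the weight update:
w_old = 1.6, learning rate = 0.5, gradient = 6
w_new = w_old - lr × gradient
w_new = -1.4

w_new = w - η·∂L/∂w = 1.6 - 0.5×(6) = 1.6 - (3) = -1.4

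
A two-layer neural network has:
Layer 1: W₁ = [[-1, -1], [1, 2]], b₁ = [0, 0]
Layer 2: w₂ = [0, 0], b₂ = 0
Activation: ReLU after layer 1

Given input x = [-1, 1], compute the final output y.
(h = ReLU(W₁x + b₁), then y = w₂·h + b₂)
y = 0

Layer 1 pre-activation: z₁ = [0, 1]
After ReLU: h = [0, 1]
Layer 2 output: y = 0×0 + 0×1 + 0 = 0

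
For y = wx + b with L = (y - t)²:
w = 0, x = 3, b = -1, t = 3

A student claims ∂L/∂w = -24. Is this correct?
Correct

y = (0)(3) + -1 = -1
∂L/∂y = 2(y - t) = 2(-1 - 3) = -8
∂y/∂w = x = 3
∂L/∂w = -8 × 3 = -24

Claimed value: -24
Correct: The correct gradient is -24.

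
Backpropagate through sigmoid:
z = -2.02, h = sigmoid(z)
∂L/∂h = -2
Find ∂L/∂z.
∂L/∂z = -0.2068

σ(-2.02) = 0.1171
σ'(-2.02) = σ(-2.02)(1 - σ(-2.02)) = 0.1171 × 0.8829 = 0.1034
∂L/∂z = ∂L/∂h · σ'(z) = -2 × 0.1034 = -0.2068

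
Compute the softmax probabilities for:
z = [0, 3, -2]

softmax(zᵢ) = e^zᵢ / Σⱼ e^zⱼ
p = [0.0471, 0.9465, 0.0064]

exp(z) = [1, 20.09, 0.1353]
Sum = 21.22
p = [0.0471, 0.9465, 0.0064]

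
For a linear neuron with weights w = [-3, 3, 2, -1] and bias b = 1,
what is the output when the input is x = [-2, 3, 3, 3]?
y = 19

y = (-3)(-2) + (3)(3) + (2)(3) + (-1)(3) + 1 = 19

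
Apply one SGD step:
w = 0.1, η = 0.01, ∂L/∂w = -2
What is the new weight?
w_new = 0.12

w_new = w - η·∂L/∂w = 0.1 - 0.01×(-2) = 0.1 - (-0.02) = 0.12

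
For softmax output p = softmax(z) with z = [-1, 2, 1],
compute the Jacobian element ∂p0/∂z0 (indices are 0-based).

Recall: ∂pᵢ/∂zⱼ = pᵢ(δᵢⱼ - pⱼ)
∂p0/∂z0 = 0.03389

p = softmax(z) = [0.03512, 0.7054, 0.2595]
p0 = 0.03512

∂p0/∂z0 = p0(1 - p0) = 0.03512 × (1 - 0.03512) = 0.03389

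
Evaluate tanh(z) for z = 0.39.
0.3714

tanh(0.39) = (e^(0.39) - e^(-0.39))/(e^(0.39) + e^(-0.39)) = 0.3714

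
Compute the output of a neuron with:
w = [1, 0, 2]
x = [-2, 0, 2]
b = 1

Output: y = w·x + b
y = 3

y = (1)(-2) + (0)(0) + (2)(2) + 1 = 3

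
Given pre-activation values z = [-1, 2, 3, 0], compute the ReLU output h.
h = [0, 2, 3, 0]

ReLU applied element-wise: max(0,-1)=0, max(0,2)=2, max(0,3)=3, max(0,0)=0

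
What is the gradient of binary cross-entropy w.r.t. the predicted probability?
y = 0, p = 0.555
∂L/∂p = 2.247

∂L/∂p = -y/p + (1-y)/(1-p) = 0 + 1/0.445 = 2.247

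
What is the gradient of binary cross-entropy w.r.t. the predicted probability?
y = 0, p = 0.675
∂L/∂p = 3.077

∂L/∂p = -y/p + (1-y)/(1-p) = 0 + 1/0.325 = 3.077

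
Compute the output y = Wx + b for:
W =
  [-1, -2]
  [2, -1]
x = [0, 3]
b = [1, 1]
y = [-5, -2]

Wx = [-1×0 + -2×3, 2×0 + -1×3]
   = [-6, -3]
y = Wx + b = [-6 + 1, -3 + 1] = [-5, -2]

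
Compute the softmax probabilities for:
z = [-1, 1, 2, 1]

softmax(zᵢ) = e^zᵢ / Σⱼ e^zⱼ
p = [0.0279, 0.206, 0.5601, 0.206]

exp(z) = [0.3679, 2.718, 7.389, 2.718]
Sum = 13.19
p = [0.0279, 0.206, 0.5601, 0.206]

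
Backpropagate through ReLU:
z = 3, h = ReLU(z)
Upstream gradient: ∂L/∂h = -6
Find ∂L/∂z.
∂L/∂z = -6

h = ReLU(3) = 3
Since z > 0: ∂h/∂z = 1
∂L/∂z = ∂L/∂h · ∂h/∂z = -6 × 1 = -6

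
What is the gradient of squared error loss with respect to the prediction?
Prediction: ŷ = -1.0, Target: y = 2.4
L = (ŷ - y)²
∂L/∂ŷ = -6.8

∂L/∂ŷ = 2(ŷ - y) = 2(-1.0 - 2.4) = 2(-3.4) = -6.8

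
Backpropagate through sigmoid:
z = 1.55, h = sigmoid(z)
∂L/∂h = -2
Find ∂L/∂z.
∂L/∂z = -0.2889

σ(1.55) = 0.8249
σ'(1.55) = σ(1.55)(1 - σ(1.55)) = 0.8249 × 0.1751 = 0.1444
∂L/∂z = ∂L/∂h · σ'(z) = -2 × 0.1444 = -0.2889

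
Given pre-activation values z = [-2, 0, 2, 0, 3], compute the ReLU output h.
h = [0, 0, 2, 0, 3]

ReLU applied element-wise: max(0,-2)=0, max(0,0)=0, max(0,2)=2, max(0,0)=0, max(0,3)=3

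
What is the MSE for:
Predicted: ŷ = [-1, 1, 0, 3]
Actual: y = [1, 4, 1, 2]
MSE = 3.75

MSE = (1/4)((-1-1)² + (1-4)² + (0-1)² + (3-2)²) = (1/4)(4 + 9 + 1 + 1) = 3.75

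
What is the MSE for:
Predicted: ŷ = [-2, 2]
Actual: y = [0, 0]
MSE = 4

MSE = (1/2)((-2-0)² + (2-0)²) = (1/2)(4 + 4) = 4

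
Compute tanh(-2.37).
-0.9827

tanh(-2.37) = (e^(-2.37) - e^(2.37))/(e^(-2.37) + e^(2.37)) = -0.9827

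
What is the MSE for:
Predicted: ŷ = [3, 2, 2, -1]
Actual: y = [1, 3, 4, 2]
MSE = 4.5

MSE = (1/4)((3-1)² + (2-3)² + (2-4)² + (-1-2)²) = (1/4)(4 + 1 + 4 + 9) = 4.5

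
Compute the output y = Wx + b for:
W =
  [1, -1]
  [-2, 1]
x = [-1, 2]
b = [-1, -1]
y = [-4, 3]

Wx = [1×-1 + -1×2, -2×-1 + 1×2]
   = [-3, 4]
y = Wx + b = [-3 + -1, 4 + -1] = [-4, 3]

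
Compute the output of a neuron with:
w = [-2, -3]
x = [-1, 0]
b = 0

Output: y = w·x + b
y = 2

y = (-2)(-1) + (-3)(0) + 0 = 2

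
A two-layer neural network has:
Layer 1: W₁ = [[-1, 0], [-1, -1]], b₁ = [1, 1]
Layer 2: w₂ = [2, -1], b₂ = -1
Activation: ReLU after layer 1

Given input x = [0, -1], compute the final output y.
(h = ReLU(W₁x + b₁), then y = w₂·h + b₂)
y = -1

Layer 1 pre-activation: z₁ = [1, 2]
After ReLU: h = [1, 2]
Layer 2 output: y = 2×1 + -1×2 + -1 = -1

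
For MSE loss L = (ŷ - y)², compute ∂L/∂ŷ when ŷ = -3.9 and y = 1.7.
∂L/∂ŷ = -11.2

∂L/∂ŷ = 2(ŷ - y) = 2(-3.9 - 1.7) = 2(-5.6) = -11.2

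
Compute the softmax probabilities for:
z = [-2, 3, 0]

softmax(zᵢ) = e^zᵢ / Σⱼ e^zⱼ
p = [0.0064, 0.9465, 0.0471]

exp(z) = [0.1353, 20.09, 1]
Sum = 21.22
p = [0.0064, 0.9465, 0.0471]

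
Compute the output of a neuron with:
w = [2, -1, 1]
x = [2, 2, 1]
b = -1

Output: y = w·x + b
y = 2

y = (2)(2) + (-1)(2) + (1)(1) + -1 = 2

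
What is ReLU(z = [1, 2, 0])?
h = [1, 2, 0]

ReLU applied element-wise: max(0,1)=1, max(0,2)=2, max(0,0)=0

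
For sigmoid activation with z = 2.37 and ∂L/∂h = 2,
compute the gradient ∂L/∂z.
∂L/∂z = 0.1564

σ(2.37) = 0.9145
σ'(2.37) = σ(2.37)(1 - σ(2.37)) = 0.9145 × 0.08549 = 0.07818
∂L/∂z = ∂L/∂h · σ'(z) = 2 × 0.07818 = 0.1564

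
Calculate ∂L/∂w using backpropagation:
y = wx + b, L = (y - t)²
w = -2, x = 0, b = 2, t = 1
∂L/∂w = 0

y = wx + b = (-2)(0) + 2 = 2
∂L/∂y = 2(y - t) = 2(2 - 1) = 2
∂y/∂w = x = 0
∂L/∂w = ∂L/∂y · ∂y/∂w = 2 × 0 = 0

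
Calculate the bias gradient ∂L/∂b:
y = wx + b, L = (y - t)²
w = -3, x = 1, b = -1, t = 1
∂L/∂b = -10

y = wx + b = (-3)(1) + -1 = -4
∂L/∂y = 2(y - t) = 2(-4 - 1) = -10
∂y/∂b = 1
∂L/∂b = ∂L/∂y · ∂y/∂b = -10 × 1 = -10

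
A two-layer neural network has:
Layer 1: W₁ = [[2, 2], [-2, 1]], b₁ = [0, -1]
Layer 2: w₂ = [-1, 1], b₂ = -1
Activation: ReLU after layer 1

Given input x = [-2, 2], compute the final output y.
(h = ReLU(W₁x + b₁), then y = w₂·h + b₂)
y = 4

Layer 1 pre-activation: z₁ = [0, 5]
After ReLU: h = [0, 5]
Layer 2 output: y = -1×0 + 1×5 + -1 = 4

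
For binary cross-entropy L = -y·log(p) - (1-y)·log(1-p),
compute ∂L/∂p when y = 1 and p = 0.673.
∂L/∂p = -1.486

∂L/∂p = -y/p + (1-y)/(1-p) = -1/0.673 + 0 = -1.486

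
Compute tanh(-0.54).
-0.493

tanh(-0.54) = (e^(-0.54) - e^(0.54))/(e^(-0.54) + e^(0.54)) = -0.493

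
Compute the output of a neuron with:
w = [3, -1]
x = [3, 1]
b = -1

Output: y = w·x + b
y = 7

y = (3)(3) + (-1)(1) + -1 = 7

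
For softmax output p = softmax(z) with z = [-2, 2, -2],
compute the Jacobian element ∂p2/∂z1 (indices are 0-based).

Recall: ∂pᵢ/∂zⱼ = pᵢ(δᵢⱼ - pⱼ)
∂p2/∂z1 = -0.01704

p = softmax(z) = [0.01767, 0.9647, 0.01767]
p2 = 0.01767, p1 = 0.9647

∂p2/∂z1 = -p2 × p1 = -0.01767 × 0.9647 = -0.01704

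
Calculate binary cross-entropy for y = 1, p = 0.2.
L = 1.609

L = -1·log(0.2) - 0·log(0.8) = -log(0.2) = 1.609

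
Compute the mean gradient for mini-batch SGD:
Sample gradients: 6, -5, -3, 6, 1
Average gradient = 1

Average = (1/5)(6 + -5 + -3 + 6 + 1) = 5/5 = 1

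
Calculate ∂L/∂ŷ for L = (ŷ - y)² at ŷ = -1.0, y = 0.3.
∂L/∂ŷ = -2.6

∂L/∂ŷ = 2(ŷ - y) = 2(-1.0 - 0.3) = 2(-1.3) = -2.6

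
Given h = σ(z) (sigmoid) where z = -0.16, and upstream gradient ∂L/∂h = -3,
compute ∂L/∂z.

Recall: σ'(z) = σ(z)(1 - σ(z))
∂L/∂z = -0.7452

σ(-0.16) = 0.4601
σ'(-0.16) = σ(-0.16)(1 - σ(-0.16)) = 0.4601 × 0.5399 = 0.2484
∂L/∂z = ∂L/∂h · σ'(z) = -3 × 0.2484 = -0.7452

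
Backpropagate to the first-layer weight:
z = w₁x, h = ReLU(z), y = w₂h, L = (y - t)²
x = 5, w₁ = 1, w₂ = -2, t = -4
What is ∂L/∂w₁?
∂L/∂w₁ = 120

Forward pass:
z = w₁x = 1×5 = 5
h = ReLU(5) = 5
y = w₂h = -2×5 = -10

Backward pass:
∂L/∂y = 2(y - t) = 2(-10 - -4) = -12
∂y/∂h = w₂ = -2
∂h/∂z = 1 (ReLU derivative)
∂z/∂w₁ = x = 5

∂L/∂w₁ = -12 × -2 × 1 × 5 = 120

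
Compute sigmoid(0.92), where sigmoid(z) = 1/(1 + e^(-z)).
0.715

sigmoid(0.92) = 1/(1 + e^(-0.92)) = 1/(1 + 0.3985) = 0.715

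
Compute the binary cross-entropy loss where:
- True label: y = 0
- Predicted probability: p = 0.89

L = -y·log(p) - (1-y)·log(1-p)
L = 2.207

L = -0·log(0.89) - 1·log(0.11) = -log(0.11) = 2.207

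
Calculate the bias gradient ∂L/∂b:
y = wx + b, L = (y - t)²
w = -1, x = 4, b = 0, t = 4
∂L/∂b = -16

y = wx + b = (-1)(4) + 0 = -4
∂L/∂y = 2(y - t) = 2(-4 - 4) = -16
∂y/∂b = 1
∂L/∂b = ∂L/∂y · ∂y/∂b = -16 × 1 = -16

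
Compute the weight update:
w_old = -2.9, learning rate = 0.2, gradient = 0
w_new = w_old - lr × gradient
w_new = -2.9

w_new = w - η·∂L/∂w = -2.9 - 0.2×(0) = -2.9 - (0) = -2.9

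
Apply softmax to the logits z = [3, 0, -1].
p = [0.9362, 0.0466, 0.0171]

exp(z) = [20.09, 1, 0.3679]
Sum = 21.45
p = [0.9362, 0.0466, 0.0171]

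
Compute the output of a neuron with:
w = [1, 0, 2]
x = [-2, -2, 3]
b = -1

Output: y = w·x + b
y = 3

y = (1)(-2) + (0)(-2) + (2)(3) + -1 = 3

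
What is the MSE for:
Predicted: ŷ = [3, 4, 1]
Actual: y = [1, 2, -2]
MSE = 5.667

MSE = (1/3)((3-1)² + (4-2)² + (1--2)²) = (1/3)(4 + 4 + 9) = 5.667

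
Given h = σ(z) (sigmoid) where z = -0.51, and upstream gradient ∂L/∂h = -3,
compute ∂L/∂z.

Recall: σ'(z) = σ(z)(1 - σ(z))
∂L/∂z = -0.7033

σ(-0.51) = 0.3752
σ'(-0.51) = σ(-0.51)(1 - σ(-0.51)) = 0.3752 × 0.6248 = 0.2344
∂L/∂z = ∂L/∂h · σ'(z) = -3 × 0.2344 = -0.7033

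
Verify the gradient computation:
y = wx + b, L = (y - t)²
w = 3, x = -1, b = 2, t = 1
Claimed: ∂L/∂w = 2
Incorrect

y = (3)(-1) + 2 = -1
∂L/∂y = 2(y - t) = 2(-1 - 1) = -4
∂y/∂w = x = -1
∂L/∂w = -4 × -1 = 4

Claimed value: 2
Incorrect: The correct gradient is 4.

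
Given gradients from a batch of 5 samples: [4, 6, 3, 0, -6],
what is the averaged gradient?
Average gradient = 1.4

Average = (1/5)(4 + 6 + 3 + 0 + -6) = 7/5 = 1.4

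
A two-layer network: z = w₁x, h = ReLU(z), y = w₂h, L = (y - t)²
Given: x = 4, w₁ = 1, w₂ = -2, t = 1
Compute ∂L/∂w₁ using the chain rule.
∂L/∂w₁ = 144

Forward pass:
z = w₁x = 1×4 = 4
h = ReLU(4) = 4
y = w₂h = -2×4 = -8

Backward pass:
∂L/∂y = 2(y - t) = 2(-8 - 1) = -18
∂y/∂h = w₂ = -2
∂h/∂z = 1 (ReLU derivative)
∂z/∂w₁ = x = 4

∂L/∂w₁ = -18 × -2 × 1 × 4 = 144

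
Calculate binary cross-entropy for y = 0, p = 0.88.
L = 2.12

L = -0·log(0.88) - 1·log(0.12) = -log(0.12) = 2.12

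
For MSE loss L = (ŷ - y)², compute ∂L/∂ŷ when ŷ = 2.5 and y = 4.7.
∂L/∂ŷ = -4.4

∂L/∂ŷ = 2(ŷ - y) = 2(2.5 - 4.7) = 2(-2.2) = -4.4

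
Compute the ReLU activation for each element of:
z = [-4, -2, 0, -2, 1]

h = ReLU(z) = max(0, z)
h = [0, 0, 0, 0, 1]

ReLU applied element-wise: max(0,-4)=0, max(0,-2)=0, max(0,0)=0, max(0,-2)=0, max(0,1)=1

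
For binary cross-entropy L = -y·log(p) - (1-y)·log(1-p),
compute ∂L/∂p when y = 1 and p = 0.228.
∂L/∂p = -4.386

∂L/∂p = -y/p + (1-y)/(1-p) = -1/0.228 + 0 = -4.386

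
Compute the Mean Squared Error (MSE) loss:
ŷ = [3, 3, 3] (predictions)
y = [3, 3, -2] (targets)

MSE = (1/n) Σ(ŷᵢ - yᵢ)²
MSE = 8.333

MSE = (1/3)((3-3)² + (3-3)² + (3--2)²) = (1/3)(0 + 0 + 25) = 8.333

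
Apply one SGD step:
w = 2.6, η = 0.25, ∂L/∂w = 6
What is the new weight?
w_new = 1.1

w_new = w - η·∂L/∂w = 2.6 - 0.25×(6) = 2.6 - (1.5) = 1.1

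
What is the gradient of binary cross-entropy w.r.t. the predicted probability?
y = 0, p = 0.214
∂L/∂p = 1.272

∂L/∂p = -y/p + (1-y)/(1-p) = 0 + 1/0.786 = 1.272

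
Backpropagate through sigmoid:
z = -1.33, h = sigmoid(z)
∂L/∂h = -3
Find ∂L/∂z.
∂L/∂z = -0.4962

σ(-1.33) = 0.2092
σ'(-1.33) = σ(-1.33)(1 - σ(-1.33)) = 0.2092 × 0.7908 = 0.1654
∂L/∂z = ∂L/∂h · σ'(z) = -3 × 0.1654 = -0.4962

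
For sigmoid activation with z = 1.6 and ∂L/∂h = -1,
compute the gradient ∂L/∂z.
∂L/∂z = -0.1398

σ(1.6) = 0.832
σ'(1.6) = σ(1.6)(1 - σ(1.6)) = 0.832 × 0.168 = 0.1398
∂L/∂z = ∂L/∂h · σ'(z) = -1 × 0.1398 = -0.1398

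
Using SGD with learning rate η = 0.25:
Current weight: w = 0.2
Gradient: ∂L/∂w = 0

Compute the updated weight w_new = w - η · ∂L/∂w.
w_new = 0.2

w_new = w - η·∂L/∂w = 0.2 - 0.25×(0) = 0.2 - (0) = 0.2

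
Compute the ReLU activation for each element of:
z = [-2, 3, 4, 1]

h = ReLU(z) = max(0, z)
h = [0, 3, 4, 1]

ReLU applied element-wise: max(0,-2)=0, max(0,3)=3, max(0,4)=4, max(0,1)=1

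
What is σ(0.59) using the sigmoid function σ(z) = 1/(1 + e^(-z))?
0.6434

sigmoid(0.59) = 1/(1 + e^(-0.59)) = 1/(1 + 0.5543) = 0.6434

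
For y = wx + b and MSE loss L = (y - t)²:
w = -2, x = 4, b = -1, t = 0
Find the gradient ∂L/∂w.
∂L/∂w = -72

y = wx + b = (-2)(4) + -1 = -9
∂L/∂y = 2(y - t) = 2(-9 - 0) = -18
∂y/∂w = x = 4
∂L/∂w = ∂L/∂y · ∂y/∂w = -18 × 4 = -72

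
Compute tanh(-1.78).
-0.9447

tanh(-1.78) = (e^(-1.78) - e^(1.78))/(e^(-1.78) + e^(1.78)) = -0.9447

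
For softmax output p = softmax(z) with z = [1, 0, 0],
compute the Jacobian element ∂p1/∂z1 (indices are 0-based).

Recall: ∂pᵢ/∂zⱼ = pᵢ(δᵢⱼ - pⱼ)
∂p1/∂z1 = 0.167

p = softmax(z) = [0.5761, 0.2119, 0.2119]
p1 = 0.2119

∂p1/∂z1 = p1(1 - p1) = 0.2119 × (1 - 0.2119) = 0.167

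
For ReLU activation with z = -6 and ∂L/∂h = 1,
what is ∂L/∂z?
∂L/∂z = 0

h = ReLU(-6) = 0
Since z < 0: ∂h/∂z = 0
∂L/∂z = ∂L/∂h · ∂h/∂z = 1 × 0 = 0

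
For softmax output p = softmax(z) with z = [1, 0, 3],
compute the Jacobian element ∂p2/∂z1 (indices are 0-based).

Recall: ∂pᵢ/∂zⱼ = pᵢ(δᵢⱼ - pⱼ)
∂p2/∂z1 = -0.03545

p = softmax(z) = [0.1142, 0.04201, 0.8438]
p2 = 0.8438, p1 = 0.04201

∂p2/∂z1 = -p2 × p1 = -0.8438 × 0.04201 = -0.03545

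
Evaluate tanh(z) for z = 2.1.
0.9705

tanh(2.1) = (e^(2.1) - e^(-2.1))/(e^(2.1) + e^(-2.1)) = 0.9705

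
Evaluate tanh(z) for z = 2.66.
0.9903

tanh(2.66) = (e^(2.66) - e^(-2.66))/(e^(2.66) + e^(-2.66)) = 0.9903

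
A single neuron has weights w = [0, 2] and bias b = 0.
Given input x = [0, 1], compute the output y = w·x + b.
y = 2

y = (0)(0) + (2)(1) + 0 = 2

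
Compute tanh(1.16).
0.821

tanh(1.16) = (e^(1.16) - e^(-1.16))/(e^(1.16) + e^(-1.16)) = 0.821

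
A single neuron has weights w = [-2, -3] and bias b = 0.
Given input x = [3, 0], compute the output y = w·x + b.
y = -6

y = (-2)(3) + (-3)(0) + 0 = -6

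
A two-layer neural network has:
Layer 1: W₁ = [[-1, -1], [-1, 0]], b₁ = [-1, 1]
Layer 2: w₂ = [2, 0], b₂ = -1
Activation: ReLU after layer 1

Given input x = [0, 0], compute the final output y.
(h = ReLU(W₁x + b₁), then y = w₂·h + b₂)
y = -1

Layer 1 pre-activation: z₁ = [-1, 1]
After ReLU: h = [0, 1]
Layer 2 output: y = 2×0 + 0×1 + -1 = -1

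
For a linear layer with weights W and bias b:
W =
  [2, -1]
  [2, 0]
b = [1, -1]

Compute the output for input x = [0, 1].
y = [0, -1]

Wx = [2×0 + -1×1, 2×0 + 0×1]
   = [-1, 0]
y = Wx + b = [-1 + 1, 0 + -1] = [0, -1]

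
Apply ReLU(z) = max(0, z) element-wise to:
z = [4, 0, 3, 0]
h = [4, 0, 3, 0]

ReLU applied element-wise: max(0,4)=4, max(0,0)=0, max(0,3)=3, max(0,0)=0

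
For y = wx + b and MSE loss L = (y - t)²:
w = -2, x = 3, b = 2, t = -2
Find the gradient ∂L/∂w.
∂L/∂w = -12

y = wx + b = (-2)(3) + 2 = -4
∂L/∂y = 2(y - t) = 2(-4 - -2) = -4
∂y/∂w = x = 3
∂L/∂w = ∂L/∂y · ∂y/∂w = -4 × 3 = -12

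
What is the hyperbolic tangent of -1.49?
-0.9033

tanh(-1.49) = (e^(-1.49) - e^(1.49))/(e^(-1.49) + e^(1.49)) = -0.9033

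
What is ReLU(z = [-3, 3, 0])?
h = [0, 3, 0]

ReLU applied element-wise: max(0,-3)=0, max(0,3)=3, max(0,0)=0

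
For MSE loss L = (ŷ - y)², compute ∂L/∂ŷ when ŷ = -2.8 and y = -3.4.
∂L/∂ŷ = 1.2

∂L/∂ŷ = 2(ŷ - y) = 2(-2.8 - -3.4) = 2(0.6) = 1.2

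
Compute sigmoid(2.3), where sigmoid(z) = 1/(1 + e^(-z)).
0.9089

sigmoid(2.3) = 1/(1 + e^(-2.3)) = 1/(1 + 0.1003) = 0.9089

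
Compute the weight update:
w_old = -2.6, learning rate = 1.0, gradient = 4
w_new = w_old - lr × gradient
w_new = -6.6

w_new = w - η·∂L/∂w = -2.6 - 1.0×(4) = -2.6 - (4) = -6.6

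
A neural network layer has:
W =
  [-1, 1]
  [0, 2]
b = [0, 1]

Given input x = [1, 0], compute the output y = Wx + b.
y = [-1, 1]

Wx = [-1×1 + 1×0, 0×1 + 2×0]
   = [-1, 0]
y = Wx + b = [-1 + 0, 0 + 1] = [-1, 1]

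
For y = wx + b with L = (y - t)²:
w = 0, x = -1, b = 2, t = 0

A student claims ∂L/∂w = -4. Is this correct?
Correct

y = (0)(-1) + 2 = 2
∂L/∂y = 2(y - t) = 2(2 - 0) = 4
∂y/∂w = x = -1
∂L/∂w = 4 × -1 = -4

Claimed value: -4
Correct: The correct gradient is -4.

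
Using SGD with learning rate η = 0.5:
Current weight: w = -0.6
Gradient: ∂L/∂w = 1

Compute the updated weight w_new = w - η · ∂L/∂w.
w_new = -1.1

w_new = w - η·∂L/∂w = -0.6 - 0.5×(1) = -0.6 - (0.5) = -1.1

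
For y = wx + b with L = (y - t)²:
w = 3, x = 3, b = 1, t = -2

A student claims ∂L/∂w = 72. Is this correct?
Correct

y = (3)(3) + 1 = 10
∂L/∂y = 2(y - t) = 2(10 - -2) = 24
∂y/∂w = x = 3
∂L/∂w = 24 × 3 = 72

Claimed value: 72
Correct: The correct gradient is 72.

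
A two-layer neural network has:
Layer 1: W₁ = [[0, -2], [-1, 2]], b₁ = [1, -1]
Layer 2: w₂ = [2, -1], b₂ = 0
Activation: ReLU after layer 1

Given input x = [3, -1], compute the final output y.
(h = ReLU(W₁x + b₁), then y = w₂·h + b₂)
y = 6

Layer 1 pre-activation: z₁ = [3, -6]
After ReLU: h = [3, 0]
Layer 2 output: y = 2×3 + -1×0 + 0 = 6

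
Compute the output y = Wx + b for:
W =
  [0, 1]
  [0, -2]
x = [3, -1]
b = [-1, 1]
y = [-2, 3]

Wx = [0×3 + 1×-1, 0×3 + -2×-1]
   = [-1, 2]
y = Wx + b = [-1 + -1, 2 + 1] = [-2, 3]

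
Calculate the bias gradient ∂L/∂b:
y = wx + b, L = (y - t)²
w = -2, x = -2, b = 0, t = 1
∂L/∂b = 6

y = wx + b = (-2)(-2) + 0 = 4
∂L/∂y = 2(y - t) = 2(4 - 1) = 6
∂y/∂b = 1
∂L/∂b = ∂L/∂y · ∂y/∂b = 6 × 1 = 6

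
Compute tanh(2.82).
0.9929

tanh(2.82) = (e^(2.82) - e^(-2.82))/(e^(2.82) + e^(-2.82)) = 0.9929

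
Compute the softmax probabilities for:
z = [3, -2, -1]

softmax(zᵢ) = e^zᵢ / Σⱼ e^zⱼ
p = [0.9756, 0.0066, 0.0179]

exp(z) = [20.09, 0.1353, 0.3679]
Sum = 20.59
p = [0.9756, 0.0066, 0.0179]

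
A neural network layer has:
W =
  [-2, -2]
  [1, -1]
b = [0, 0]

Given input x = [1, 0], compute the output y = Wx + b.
y = [-2, 1]

Wx = [-2×1 + -2×0, 1×1 + -1×0]
   = [-2, 1]
y = Wx + b = [-2 + 0, 1 + 0] = [-2, 1]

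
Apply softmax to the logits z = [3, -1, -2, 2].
p = [0.7179, 0.0131, 0.0048, 0.2641]

exp(z) = [20.09, 0.3679, 0.1353, 7.389]
Sum = 27.98
p = [0.7179, 0.0131, 0.0048, 0.2641]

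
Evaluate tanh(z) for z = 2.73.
0.9915

tanh(2.73) = (e^(2.73) - e^(-2.73))/(e^(2.73) + e^(-2.73)) = 0.9915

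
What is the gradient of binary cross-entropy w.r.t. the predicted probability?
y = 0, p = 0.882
∂L/∂p = 8.475

∂L/∂p = -y/p + (1-y)/(1-p) = 0 + 1/0.118 = 8.475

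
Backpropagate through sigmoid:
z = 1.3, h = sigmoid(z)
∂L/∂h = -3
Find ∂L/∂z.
∂L/∂z = -0.5049

σ(1.3) = 0.7858
σ'(1.3) = σ(1.3)(1 - σ(1.3)) = 0.7858 × 0.2142 = 0.1683
∂L/∂z = ∂L/∂h · σ'(z) = -3 × 0.1683 = -0.5049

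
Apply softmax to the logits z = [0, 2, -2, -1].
p = [0.1125, 0.831, 0.0152, 0.0414]

exp(z) = [1, 7.389, 0.1353, 0.3679]
Sum = 8.892
p = [0.1125, 0.831, 0.0152, 0.0414]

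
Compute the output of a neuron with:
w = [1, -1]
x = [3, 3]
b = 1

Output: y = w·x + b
y = 1

y = (1)(3) + (-1)(3) + 1 = 1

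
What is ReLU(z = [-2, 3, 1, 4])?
h = [0, 3, 1, 4]

ReLU applied element-wise: max(0,-2)=0, max(0,3)=3, max(0,1)=1, max(0,4)=4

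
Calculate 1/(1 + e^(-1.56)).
0.8264

sigmoid(1.56) = 1/(1 + e^(-1.56)) = 1/(1 + 0.2101) = 0.8264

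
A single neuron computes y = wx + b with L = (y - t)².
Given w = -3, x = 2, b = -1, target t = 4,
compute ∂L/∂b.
∂L/∂b = -22

y = wx + b = (-3)(2) + -1 = -7
∂L/∂y = 2(y - t) = 2(-7 - 4) = -22
∂y/∂b = 1
∂L/∂b = ∂L/∂y · ∂y/∂b = -22 × 1 = -22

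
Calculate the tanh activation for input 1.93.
0.9587

tanh(1.93) = (e^(1.93) - e^(-1.93))/(e^(1.93) + e^(-1.93)) = 0.9587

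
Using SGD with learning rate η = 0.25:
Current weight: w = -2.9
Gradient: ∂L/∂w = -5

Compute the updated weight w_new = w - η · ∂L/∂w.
w_new = -1.65

w_new = w - η·∂L/∂w = -2.9 - 0.25×(-5) = -2.9 - (-1.25) = -1.65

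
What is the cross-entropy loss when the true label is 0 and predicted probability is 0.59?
L = 0.8916

L = -0·log(0.59) - 1·log(0.41) = -log(0.41) = 0.8916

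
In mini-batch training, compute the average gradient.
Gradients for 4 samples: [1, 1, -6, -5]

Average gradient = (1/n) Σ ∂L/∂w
Average gradient = -2.25

Average = (1/4)(1 + 1 + -6 + -5) = -9/4 = -2.25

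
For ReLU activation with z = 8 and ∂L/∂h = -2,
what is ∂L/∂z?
∂L/∂z = -2

h = ReLU(8) = 8
Since z > 0: ∂h/∂z = 1
∂L/∂z = ∂L/∂h · ∂h/∂z = -2 × 1 = -2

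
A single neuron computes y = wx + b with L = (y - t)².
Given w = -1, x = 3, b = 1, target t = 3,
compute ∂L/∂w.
∂L/∂w = -30

y = wx + b = (-1)(3) + 1 = -2
∂L/∂y = 2(y - t) = 2(-2 - 3) = -10
∂y/∂w = x = 3
∂L/∂w = ∂L/∂y · ∂y/∂w = -10 × 3 = -30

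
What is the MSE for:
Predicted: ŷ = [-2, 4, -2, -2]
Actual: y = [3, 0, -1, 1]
MSE = 12.75

MSE = (1/4)((-2-3)² + (4-0)² + (-2--1)² + (-2-1)²) = (1/4)(25 + 16 + 1 + 9) = 12.75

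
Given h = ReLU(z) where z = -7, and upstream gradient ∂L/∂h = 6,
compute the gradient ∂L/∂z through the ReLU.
∂L/∂z = 0

h = ReLU(-7) = 0
Since z < 0: ∂h/∂z = 0
∂L/∂z = ∂L/∂h · ∂h/∂z = 6 × 0 = 0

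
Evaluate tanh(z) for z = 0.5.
0.4621

tanh(0.5) = (e^(0.5) - e^(-0.5))/(e^(0.5) + e^(-0.5)) = 0.4621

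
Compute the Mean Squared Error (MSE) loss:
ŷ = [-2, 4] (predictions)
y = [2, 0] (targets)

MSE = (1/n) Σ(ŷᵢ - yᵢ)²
MSE = 16

MSE = (1/2)((-2-2)² + (4-0)²) = (1/2)(16 + 16) = 16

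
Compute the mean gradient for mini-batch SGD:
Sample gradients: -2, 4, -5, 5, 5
Average gradient = 1.4

Average = (1/5)(-2 + 4 + -5 + 5 + 5) = 7/5 = 1.4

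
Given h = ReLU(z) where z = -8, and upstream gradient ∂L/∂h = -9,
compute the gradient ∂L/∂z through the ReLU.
∂L/∂z = 0

h = ReLU(-8) = 0
Since z < 0: ∂h/∂z = 0
∂L/∂z = ∂L/∂h · ∂h/∂z = -9 × 0 = 0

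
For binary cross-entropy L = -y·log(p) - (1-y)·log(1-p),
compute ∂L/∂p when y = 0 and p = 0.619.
∂L/∂p = 2.625

∂L/∂p = -y/p + (1-y)/(1-p) = 0 + 1/0.381 = 2.625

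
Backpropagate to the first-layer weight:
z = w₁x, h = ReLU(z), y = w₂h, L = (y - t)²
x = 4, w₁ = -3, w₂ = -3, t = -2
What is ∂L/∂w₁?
∂L/∂w₁ = 0

Forward pass:
z = w₁x = -3×4 = -12
h = ReLU(-12) = 0
y = w₂h = -3×0 = 0

Backward pass:
∂L/∂y = 2(y - t) = 2(0 - -2) = 4
∂y/∂h = w₂ = -3
∂h/∂z = 0 (ReLU derivative)
∂z/∂w₁ = x = 4

∂L/∂w₁ = 4 × -3 × 0 × 4 = 0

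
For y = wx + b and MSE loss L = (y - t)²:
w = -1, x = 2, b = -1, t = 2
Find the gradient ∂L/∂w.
∂L/∂w = -20

y = wx + b = (-1)(2) + -1 = -3
∂L/∂y = 2(y - t) = 2(-3 - 2) = -10
∂y/∂w = x = 2
∂L/∂w = ∂L/∂y · ∂y/∂w = -10 × 2 = -20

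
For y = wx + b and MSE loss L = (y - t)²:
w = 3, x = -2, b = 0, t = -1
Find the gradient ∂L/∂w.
∂L/∂w = 20

y = wx + b = (3)(-2) + 0 = -6
∂L/∂y = 2(y - t) = 2(-6 - -1) = -10
∂y/∂w = x = -2
∂L/∂w = ∂L/∂y · ∂y/∂w = -10 × -2 = 20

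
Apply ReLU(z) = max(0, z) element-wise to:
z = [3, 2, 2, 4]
h = [3, 2, 2, 4]

ReLU applied element-wise: max(0,3)=3, max(0,2)=2, max(0,2)=2, max(0,4)=4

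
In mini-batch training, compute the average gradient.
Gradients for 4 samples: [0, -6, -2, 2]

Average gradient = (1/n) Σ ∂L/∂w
Average gradient = -1.5

Average = (1/4)(0 + -6 + -2 + 2) = -6/4 = -1.5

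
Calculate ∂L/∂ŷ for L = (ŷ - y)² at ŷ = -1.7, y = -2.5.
∂L/∂ŷ = 1.6

∂L/∂ŷ = 2(ŷ - y) = 2(-1.7 - -2.5) = 2(0.8) = 1.6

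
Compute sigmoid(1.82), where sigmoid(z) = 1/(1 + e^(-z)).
0.8606

sigmoid(1.82) = 1/(1 + e^(-1.82)) = 1/(1 + 0.162) = 0.8606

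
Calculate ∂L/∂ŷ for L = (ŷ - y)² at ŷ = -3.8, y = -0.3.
∂L/∂ŷ = -7.0

∂L/∂ŷ = 2(ŷ - y) = 2(-3.8 - -0.3) = 2(-3.5) = -7.0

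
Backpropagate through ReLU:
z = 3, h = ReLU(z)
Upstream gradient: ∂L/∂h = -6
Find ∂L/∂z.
∂L/∂z = -6

h = ReLU(3) = 3
Since z > 0: ∂h/∂z = 1
∂L/∂z = ∂L/∂h · ∂h/∂z = -6 × 1 = -6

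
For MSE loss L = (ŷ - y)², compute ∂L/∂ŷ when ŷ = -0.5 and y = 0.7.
∂L/∂ŷ = -2.4

∂L/∂ŷ = 2(ŷ - y) = 2(-0.5 - 0.7) = 2(-1.2) = -2.4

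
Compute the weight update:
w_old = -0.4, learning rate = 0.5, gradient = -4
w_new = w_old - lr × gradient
w_new = 1.6

w_new = w - η·∂L/∂w = -0.4 - 0.5×(-4) = -0.4 - (-2) = 1.6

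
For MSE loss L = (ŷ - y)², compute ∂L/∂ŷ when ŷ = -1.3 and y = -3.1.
∂L/∂ŷ = 3.6

∂L/∂ŷ = 2(ŷ - y) = 2(-1.3 - -3.1) = 2(1.8) = 3.6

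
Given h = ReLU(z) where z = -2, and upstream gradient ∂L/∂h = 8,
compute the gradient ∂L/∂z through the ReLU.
∂L/∂z = 0

h = ReLU(-2) = 0
Since z < 0: ∂h/∂z = 0
∂L/∂z = ∂L/∂h · ∂h/∂z = 8 × 0 = 0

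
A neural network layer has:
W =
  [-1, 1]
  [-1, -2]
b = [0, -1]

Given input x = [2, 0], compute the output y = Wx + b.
y = [-2, -3]

Wx = [-1×2 + 1×0, -1×2 + -2×0]
   = [-2, -2]
y = Wx + b = [-2 + 0, -2 + -1] = [-2, -3]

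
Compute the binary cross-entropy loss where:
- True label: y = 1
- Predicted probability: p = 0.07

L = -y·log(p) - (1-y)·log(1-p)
L = 2.659

L = -1·log(0.07) - 0·log(0.93) = -log(0.07) = 2.659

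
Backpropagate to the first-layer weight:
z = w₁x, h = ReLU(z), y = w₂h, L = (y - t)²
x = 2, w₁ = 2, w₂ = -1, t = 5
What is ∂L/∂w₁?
∂L/∂w₁ = 36

Forward pass:
z = w₁x = 2×2 = 4
h = ReLU(4) = 4
y = w₂h = -1×4 = -4

Backward pass:
∂L/∂y = 2(y - t) = 2(-4 - 5) = -18
∂y/∂h = w₂ = -1
∂h/∂z = 1 (ReLU derivative)
∂z/∂w₁ = x = 2

∂L/∂w₁ = -18 × -1 × 1 × 2 = 36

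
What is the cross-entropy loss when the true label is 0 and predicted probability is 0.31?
L = 0.3711

L = -0·log(0.31) - 1·log(0.69) = -log(0.69) = 0.3711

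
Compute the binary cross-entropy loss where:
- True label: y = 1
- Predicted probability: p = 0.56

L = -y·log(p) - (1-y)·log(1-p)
L = 0.5798

L = -1·log(0.56) - 0·log(0.44) = -log(0.56) = 0.5798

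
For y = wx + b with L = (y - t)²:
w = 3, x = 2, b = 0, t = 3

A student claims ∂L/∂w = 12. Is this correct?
Correct

y = (3)(2) + 0 = 6
∂L/∂y = 2(y - t) = 2(6 - 3) = 6
∂y/∂w = x = 2
∂L/∂w = 6 × 2 = 12

Claimed value: 12
Correct: The correct gradient is 12.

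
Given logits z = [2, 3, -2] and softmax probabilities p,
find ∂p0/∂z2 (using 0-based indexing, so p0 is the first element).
∂p0/∂z2 = -0.001312

p = softmax(z) = [0.2676, 0.7275, 0.004902]
p0 = 0.2676, p2 = 0.004902

∂p0/∂z2 = -p0 × p2 = -0.2676 × 0.004902 = -0.001312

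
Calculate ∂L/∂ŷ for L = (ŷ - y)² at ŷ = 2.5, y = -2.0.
∂L/∂ŷ = 9.0

∂L/∂ŷ = 2(ŷ - y) = 2(2.5 - -2.0) = 2(4.5) = 9.0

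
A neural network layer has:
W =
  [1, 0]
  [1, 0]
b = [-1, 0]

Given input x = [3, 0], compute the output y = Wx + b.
y = [2, 3]

Wx = [1×3 + 0×0, 1×3 + 0×0]
   = [3, 3]
y = Wx + b = [3 + -1, 3 + 0] = [2, 3]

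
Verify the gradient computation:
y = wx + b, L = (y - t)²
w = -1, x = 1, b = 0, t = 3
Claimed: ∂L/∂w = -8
Correct

y = (-1)(1) + 0 = -1
∂L/∂y = 2(y - t) = 2(-1 - 3) = -8
∂y/∂w = x = 1
∂L/∂w = -8 × 1 = -8

Claimed value: -8
Correct: The correct gradient is -8.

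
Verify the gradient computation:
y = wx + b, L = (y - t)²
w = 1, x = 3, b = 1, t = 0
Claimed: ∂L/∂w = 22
Incorrect

y = (1)(3) + 1 = 4
∂L/∂y = 2(y - t) = 2(4 - 0) = 8
∂y/∂w = x = 3
∂L/∂w = 8 × 3 = 24

Claimed value: 22
Incorrect: The correct gradient is 24.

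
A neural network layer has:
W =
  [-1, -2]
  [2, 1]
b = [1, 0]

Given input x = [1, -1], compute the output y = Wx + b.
y = [2, 1]

Wx = [-1×1 + -2×-1, 2×1 + 1×-1]
   = [1, 1]
y = Wx + b = [1 + 1, 1 + 0] = [2, 1]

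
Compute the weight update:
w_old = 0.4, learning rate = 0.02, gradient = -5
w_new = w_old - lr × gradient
w_new = 0.5

w_new = w - η·∂L/∂w = 0.4 - 0.02×(-5) = 0.4 - (-0.1) = 0.5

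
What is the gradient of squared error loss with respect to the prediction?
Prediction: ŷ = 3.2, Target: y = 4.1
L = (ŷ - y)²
∂L/∂ŷ = -1.8

∂L/∂ŷ = 2(ŷ - y) = 2(3.2 - 4.1) = 2(-0.9) = -1.8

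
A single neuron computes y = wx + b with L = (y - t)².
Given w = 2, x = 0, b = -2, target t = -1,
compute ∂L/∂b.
∂L/∂b = -2

y = wx + b = (2)(0) + -2 = -2
∂L/∂y = 2(y - t) = 2(-2 - -1) = -2
∂y/∂b = 1
∂L/∂b = ∂L/∂y · ∂y/∂b = -2 × 1 = -2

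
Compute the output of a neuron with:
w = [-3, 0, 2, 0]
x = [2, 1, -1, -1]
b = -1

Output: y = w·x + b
y = -9

y = (-3)(2) + (0)(1) + (2)(-1) + (0)(-1) + -1 = -9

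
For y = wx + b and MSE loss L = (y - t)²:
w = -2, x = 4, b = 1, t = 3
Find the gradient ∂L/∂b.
∂L/∂b = -20

y = wx + b = (-2)(4) + 1 = -7
∂L/∂y = 2(y - t) = 2(-7 - 3) = -20
∂y/∂b = 1
∂L/∂b = ∂L/∂y · ∂y/∂b = -20 × 1 = -20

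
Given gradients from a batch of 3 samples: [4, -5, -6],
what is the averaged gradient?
Average gradient = -2.333

Average = (1/3)(4 + -5 + -6) = -7/3 = -2.333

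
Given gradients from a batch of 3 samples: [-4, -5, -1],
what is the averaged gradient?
Average gradient = -3.333

Average = (1/3)(-4 + -5 + -1) = -10/3 = -3.333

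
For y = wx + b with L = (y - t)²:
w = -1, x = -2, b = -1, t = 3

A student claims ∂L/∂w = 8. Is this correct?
Correct

y = (-1)(-2) + -1 = 1
∂L/∂y = 2(y - t) = 2(1 - 3) = -4
∂y/∂w = x = -2
∂L/∂w = -4 × -2 = 8

Claimed value: 8
Correct: The correct gradient is 8.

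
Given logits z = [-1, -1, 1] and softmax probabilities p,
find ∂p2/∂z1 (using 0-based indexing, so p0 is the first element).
∂p2/∂z1 = -0.08382

p = softmax(z) = [0.1065, 0.1065, 0.787]
p2 = 0.787, p1 = 0.1065

∂p2/∂z1 = -p2 × p1 = -0.787 × 0.1065 = -0.08382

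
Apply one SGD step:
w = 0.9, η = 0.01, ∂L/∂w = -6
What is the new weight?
w_new = 0.96

w_new = w - η·∂L/∂w = 0.9 - 0.01×(-6) = 0.9 - (-0.06) = 0.96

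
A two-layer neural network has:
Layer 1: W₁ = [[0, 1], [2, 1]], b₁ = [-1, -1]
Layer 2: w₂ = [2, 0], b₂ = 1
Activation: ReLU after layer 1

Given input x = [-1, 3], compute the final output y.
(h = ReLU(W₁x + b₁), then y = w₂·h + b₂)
y = 5

Layer 1 pre-activation: z₁ = [2, 0]
After ReLU: h = [2, 0]
Layer 2 output: y = 2×2 + 0×0 + 1 = 5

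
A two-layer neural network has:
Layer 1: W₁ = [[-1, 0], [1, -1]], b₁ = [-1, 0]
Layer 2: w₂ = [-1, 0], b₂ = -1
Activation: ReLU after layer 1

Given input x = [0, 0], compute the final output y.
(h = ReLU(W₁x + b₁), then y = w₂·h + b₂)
y = -1

Layer 1 pre-activation: z₁ = [-1, 0]
After ReLU: h = [0, 0]
Layer 2 output: y = -1×0 + 0×0 + -1 = -1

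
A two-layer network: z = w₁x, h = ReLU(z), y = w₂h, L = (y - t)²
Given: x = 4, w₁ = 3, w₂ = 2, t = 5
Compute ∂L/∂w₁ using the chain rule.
∂L/∂w₁ = 304

Forward pass:
z = w₁x = 3×4 = 12
h = ReLU(12) = 12
y = w₂h = 2×12 = 24

Backward pass:
∂L/∂y = 2(y - t) = 2(24 - 5) = 38
∂y/∂h = w₂ = 2
∂h/∂z = 1 (ReLU derivative)
∂z/∂w₁ = x = 4

∂L/∂w₁ = 38 × 2 × 1 × 4 = 304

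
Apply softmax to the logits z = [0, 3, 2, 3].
p = [0.0206, 0.4136, 0.1522, 0.4136]

exp(z) = [1, 20.09, 7.389, 20.09]
Sum = 48.56
p = [0.0206, 0.4136, 0.1522, 0.4136]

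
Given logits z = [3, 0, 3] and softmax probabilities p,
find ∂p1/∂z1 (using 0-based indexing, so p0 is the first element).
∂p1/∂z1 = 0.0237

p = softmax(z) = [0.4879, 0.02429, 0.4879]
p1 = 0.02429

∂p1/∂z1 = p1(1 - p1) = 0.02429 × (1 - 0.02429) = 0.0237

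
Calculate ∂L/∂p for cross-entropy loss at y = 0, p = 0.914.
∂L/∂p = 11.63

∂L/∂p = -y/p + (1-y)/(1-p) = 0 + 1/0.086 = 11.63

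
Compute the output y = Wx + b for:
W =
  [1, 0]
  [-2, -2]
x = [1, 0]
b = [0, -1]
y = [1, -3]

Wx = [1×1 + 0×0, -2×1 + -2×0]
   = [1, -2]
y = Wx + b = [1 + 0, -2 + -1] = [1, -3]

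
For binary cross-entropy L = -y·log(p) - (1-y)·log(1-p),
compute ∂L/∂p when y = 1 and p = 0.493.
∂L/∂p = -2.028

∂L/∂p = -y/p + (1-y)/(1-p) = -1/0.493 + 0 = -2.028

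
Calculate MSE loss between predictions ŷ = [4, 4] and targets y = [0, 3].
MSE = 8.5

MSE = (1/2)((4-0)² + (4-3)²) = (1/2)(16 + 1) = 8.5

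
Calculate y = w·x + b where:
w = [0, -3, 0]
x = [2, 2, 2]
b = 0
y = -6

y = (0)(2) + (-3)(2) + (0)(2) + 0 = -6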